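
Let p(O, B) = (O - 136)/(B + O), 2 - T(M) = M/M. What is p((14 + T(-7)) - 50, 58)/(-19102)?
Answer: 171/439346 ≈ 0.00038922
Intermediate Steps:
T(M) = 1 (T(M) = 2 - M/M = 2 - 1*1 = 2 - 1 = 1)
p(O, B) = (-136 + O)/(B + O)
p((14 + T(-7)) - 50, 58)/(-19102) = ((-136 + ((14 + 1) - 50))/(58 + ((14 + 1) - 50)))/(-19102) = ((-136 + (15 - 50))/(58 + (15 - 50)))*(-1/19102) = ((-136 - 35)/(58 - 35))*(-1/19102) = (-171/23)*(-1/19102) = ((1/23)*(-171))*(-1/19102) = -171/23*(-1/19102) = 171/439346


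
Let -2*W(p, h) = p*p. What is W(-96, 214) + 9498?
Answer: 4890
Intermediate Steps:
W(p, h) = -p²/2 (W(p, h) = -p*p/2 = -p²/2)
W(-96, 214) + 9498 = -½*(-96)² + 9498 = -½*9216 + 9498 = -4608 + 9498 = 4890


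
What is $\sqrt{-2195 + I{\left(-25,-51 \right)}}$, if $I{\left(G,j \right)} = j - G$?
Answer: $i \sqrt{2221} \approx 47.128 i$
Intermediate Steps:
$\sqrt{-2195 + I{\left(-25,-51 \right)}} = \sqrt{-2195 - 26} = \sqrt{-2221} = i \sqrt{2221}$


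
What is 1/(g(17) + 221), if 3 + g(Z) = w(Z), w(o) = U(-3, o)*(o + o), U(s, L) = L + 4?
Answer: 1/932 ≈ 0.0010730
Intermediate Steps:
U(s, L) = 4 + L
w(o) = 2*o*(4 + o) (w(o) = (4 + o)*(o + o) = (4 + o)*(2*o) = 2*o*(4 + o))
g(Z) = -3 + 2*Z*(4 + Z)
1/(g(17) + 221) = 1/((-3 + 2*17*(4 + 17)) + 221) = 1/((-3 + 2*17*21) + 221) = 1/((-3 + 714) + 221) = 1/(711 + 221) = 1/932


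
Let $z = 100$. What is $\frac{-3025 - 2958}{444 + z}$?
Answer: $- \frac{5983}{544} \approx -10.998$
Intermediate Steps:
$\frac{-3025 - 2958}{444 + z} = \frac{-3025 - 2958}{444 + 100} = - \frac{5983}{544}$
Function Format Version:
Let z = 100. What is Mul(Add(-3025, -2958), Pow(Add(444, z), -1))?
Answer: Rational(-5983, 544) ≈ -10.998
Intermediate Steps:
Mul(Add(-3025, -2958), Pow(Add(444, z), -1)) = Mul(Add(-3025, -2958), Pow(Add(444, 100), -1)) = Mul(-5983, Pow(544, -1)) = Mul(-5983, Rational(1, 544)) = Rational(-5983, 544)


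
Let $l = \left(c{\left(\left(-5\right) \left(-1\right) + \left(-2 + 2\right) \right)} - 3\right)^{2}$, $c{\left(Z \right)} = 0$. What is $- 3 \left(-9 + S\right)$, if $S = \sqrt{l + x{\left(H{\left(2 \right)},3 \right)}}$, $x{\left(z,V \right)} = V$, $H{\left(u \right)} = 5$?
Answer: $27 - 6 \sqrt{3} \approx 16.608$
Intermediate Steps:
$l = 9$ ($l = \left(0 - 3\right)^{2} = \left(-3\right)^{2} = 9$)
$S = 2 \sqrt{3}$ ($S = \sqrt{9 + 3} = \sqrt{12} = 2 \sqrt{3} \approx 3.4641$)
$- 3 \left(-9 + S\right) = - 3 \left(-9 + 2 \sqrt{3}\right) = 27 - 6 \sqrt{3}$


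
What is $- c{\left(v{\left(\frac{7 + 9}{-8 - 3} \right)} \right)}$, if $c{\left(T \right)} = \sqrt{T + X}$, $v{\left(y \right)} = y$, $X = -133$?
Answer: $- \frac{i \sqrt{16269}}{11} \approx - 11.595 i$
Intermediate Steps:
$c{\left(T \right)} = \sqrt{-133 + T}$ ($c{\left(T \right)} = \sqrt{T - 133} = \sqrt{-133 + T}$)
$- c{\left(v{\left(\frac{7 + 9}{-8 - 3} \right)} \right)} = - \sqrt{-133 + \frac{7 + 9}{-8 - 3}} = - \sqrt{-133 + \frac{16}{-11}} = - \sqrt{-133 + 16 \left(- \frac{1}{11}\right)} = - \sqrt{-133 - \frac{16}{11}} = - \sqrt{- \frac{1479}{11}} = - \frac{i \sqrt{16269}}{11}$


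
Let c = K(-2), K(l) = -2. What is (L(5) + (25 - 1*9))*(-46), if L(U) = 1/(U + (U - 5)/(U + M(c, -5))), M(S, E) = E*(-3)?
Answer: -3726/5 ≈ -745.20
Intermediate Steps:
c = -2
M(S, E) = -3*E
L(U) = 1/(U + (-5 + U)/(15 + U)) (L(U) = 1/(U + (U - 5)/(U - 3*(-5))) = 1/(U + (-5 + U)/(U + 15)) = 1/(U + (-5 + U)/(15 + U)))
(L(5) + (25 - 1*9))*(-46) = ((15 + 5)/(-5 + 5**2 + 16*5) + (25 - 1*9))*(-46) = (20/(-5 + 25 + 80) + (25 - 9))*(-46) = (20/100 + 16)*(-46) = ((1/100)*20 + 16)*(-46) = (1/5 + 16)*(-46) = (81/5)*(-46) = -3726/5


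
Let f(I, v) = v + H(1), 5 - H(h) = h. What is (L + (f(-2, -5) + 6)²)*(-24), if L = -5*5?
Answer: 0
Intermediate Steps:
H(h) = 5 - h
L = -25
f(I, v) = 4 + v (f(I, v) = v + (5 - 1*1) = v + (5 - 1) = v + 4 = 4 + v)
(L + (f(-2, -5) + 6)²)*(-24) = (-25 + ((4 - 5) + 6)²)*(-24) = (-25 + (-1 + 6)²)*(-24) = (-25 + 5²)*(-24) = (-25 + 25)*(-24) = 0*(-24) = 0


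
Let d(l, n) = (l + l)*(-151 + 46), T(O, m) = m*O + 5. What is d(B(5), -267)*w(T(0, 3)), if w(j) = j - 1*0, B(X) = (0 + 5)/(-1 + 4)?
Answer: -1750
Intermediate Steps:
T(O, m) = 5 + O*m (T(O, m) = O*m + 5 = 5 + O*m)
B(X) = 5/3
w(j) = j (w(j) = j + 0 = j)
d(l, n) = -210*l (d(l, n) = (2*l)*(-105) = -210*l)
d(B(5), -267)*w(T(0, 3)) = (-210*5/3)*(5 + 0*3) = -350*(5 + 0) = -350*5 = -1750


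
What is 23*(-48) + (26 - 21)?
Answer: -1099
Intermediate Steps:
23*(-48) + (26 - 21) = -1104 + 5 = -1099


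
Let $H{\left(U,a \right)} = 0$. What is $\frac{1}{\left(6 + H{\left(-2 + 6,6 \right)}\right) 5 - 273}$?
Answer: $- \frac{1}{243} \approx -0.0041152$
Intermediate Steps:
$\frac{1}{\left(6 + H{\left(-2 + 6,6 \right)}\right) 5 - 273} = \frac{1}{\left(6 + 0\right) 5 - 273} = \frac{1}{6 \cdot 5 - 273} = \frac{1}{30 - 273} = \frac{1}{-243} = - \frac{1}{243}$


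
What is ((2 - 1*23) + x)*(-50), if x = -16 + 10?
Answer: 1350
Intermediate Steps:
x = -6
((2 - 1*23) + x)*(-50) = ((2 - 1*23) - 6)*(-50) = ((2 - 23) - 6)*(-50) = (-21 - 6)*(-50) = -27*(-50) = 1350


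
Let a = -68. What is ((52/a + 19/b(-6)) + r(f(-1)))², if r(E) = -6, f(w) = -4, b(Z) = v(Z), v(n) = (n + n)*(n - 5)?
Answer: 220730449/5035536 ≈ 43.835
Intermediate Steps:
v(n) = 2*n*(-5 + n) (v(n) = (2*n)*(-5 + n) = 2*n*(-5 + n))
b(Z) = 2*Z*(-5 + Z)
((52/a + 19/b(-6)) + r(f(-1)))² = ((52/(-68) + 19/((2*(-6)*(-5 - 6)))) - 6)² = ((52*(-1/68) + 19/((2*(-6)*(-11)))) - 6)² = ((-13/17 + 19/132) - 6)² = (-1393/2244 - 6)² = (-14857/2244)² = 220730449/5035536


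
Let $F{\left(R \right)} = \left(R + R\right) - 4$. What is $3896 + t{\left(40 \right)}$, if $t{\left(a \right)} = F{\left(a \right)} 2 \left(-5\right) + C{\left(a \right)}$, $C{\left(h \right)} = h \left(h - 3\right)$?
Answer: $4616$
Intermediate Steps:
$C{\left(h \right)} = h \left(-3 + h\right)$
$F{\left(R \right)} = -4 + 2 R$ ($F{\left(R \right)} = 2 R - 4 = -4 + 2 R$)
$t{\left(a \right)} = 40 - 20 a + a \left(-3 + a\right)$ ($t{\left(a \right)} = \left(-4 + 2 a\right) 2 \left(-5\right) + a \left(-3 + a\right) = \left(-4 + 2 a\right) \left(-10\right) + a \left(-3 + a\right) = \left(40 - 20 a\right) + a \left(-3 + a\right) = 40 - 20 a + a \left(-3 + a\right)$)
$3896 + t{\left(40 \right)} = 3896 + \left(40 + 40^{2} - 920\right) = 3896 + \left(40 + 1600 - 920\right) = 3896 + 720 = 4616$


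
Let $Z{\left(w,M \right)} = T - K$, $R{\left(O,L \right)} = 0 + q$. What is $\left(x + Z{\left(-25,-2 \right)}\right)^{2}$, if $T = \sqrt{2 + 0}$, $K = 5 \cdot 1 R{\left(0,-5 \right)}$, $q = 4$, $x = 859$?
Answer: $\left(839 + \sqrt{2}\right)^{2} \approx 7.063 \cdot 10^{5}$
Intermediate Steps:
$R{\left(O,L \right)} = 4$ ($R{\left(O,L \right)} = 0 + 4 = 4$)
$K = 20$ ($K = 5 \cdot 1 \cdot 4 = 5 \cdot 4 = 20$)
$T = \sqrt{2} \approx 1.4142$
$Z{\left(w,M \right)} = -20 + \sqrt{2}$ ($Z{\left(w,M \right)} = \sqrt{2} - 20 = -20 + \sqrt{2}$)
$\left(x + Z{\left(-25,-2 \right)}\right)^{2} = \left(859 - \left(20 - \sqrt{2}\right)\right)^{2} = \left(839 + \sqrt{2}\right)^{2}$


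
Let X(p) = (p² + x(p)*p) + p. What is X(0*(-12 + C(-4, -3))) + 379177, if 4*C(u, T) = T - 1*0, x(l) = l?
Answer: 379177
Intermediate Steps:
C(u, T) = T/4 (C(u, T) = (T - 1*0)/4 = (T + 0)/4 = T/4)
X(p) = p + 2*p² (X(p) = (p² + p*p) + p = (p² + p²) + p = 2*p² + p = p + 2*p²)
X(0*(-12 + C(-4, -3))) + 379177 = (0*(-12 + (¼)*(-3)))*(1 + 2*(0*(-12 + (¼)*(-3)))) + 379177 = (0*(-12 - ¾))*(1 + 2*(0*(-12 - ¾))) + 379177 = (0*(-51/4))*(1 + 2*(0*(-51/4))) + 379177 = 0*(1 + 2*0) + 379177 = 0*(1 + 0) + 379177 = 0*1 + 379177 = 0 + 379177 = 379177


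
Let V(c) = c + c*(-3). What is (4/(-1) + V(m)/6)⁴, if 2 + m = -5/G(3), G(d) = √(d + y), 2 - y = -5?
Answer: (-20 + √10)⁴/1296 ≈ 62.020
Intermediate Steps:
y = 7 (y = 2 - 1*(-5) = 2 + 5 = 7)
G(d) = √(7 + d) (G(d) = √(d + 7) = √(7 + d))
m = -2 - √10/2 (m = -2 - 5/√(7 + 3) = -2 - 5*√10/10 = -2 - √10/2 ≈ -3.5811)
V(c) = -2*c (V(c) = c - 3*c = -2*c)
(4/(-1) + V(m)/6)⁴ = (4/(-1) - 2*(-2 - √10/2)/6)⁴ = (4*(-1) + (4 + √10)*(⅙))⁴ = (-4 + (⅔ + √10/6))⁴ = (-10/3 + √10/6)⁴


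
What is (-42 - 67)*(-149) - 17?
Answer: 16224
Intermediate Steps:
(-42 - 67)*(-149) - 17 = -109*(-149) - 17 = 16241 - 17 = 16224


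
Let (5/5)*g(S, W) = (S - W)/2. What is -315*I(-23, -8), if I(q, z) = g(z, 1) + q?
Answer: 17325/2 ≈ 8662.5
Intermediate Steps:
g(S, W) = S/2 - W/2 (g(S, W) = (S - W)/2 = (S - W)*(½) = S/2 - W/2)
I(q, z) = -½ + q + z/2 (I(q, z) = (z/2 - ½*1) + q = (z/2 - ½) + q = (-½ + z/2) + q = -½ + q + z/2)
-315*I(-23, -8) = -315*(-½ - 23 + (½)*(-8)) = -315*(-½ - 23 - 4) = -315*(-55/2) = 17325/2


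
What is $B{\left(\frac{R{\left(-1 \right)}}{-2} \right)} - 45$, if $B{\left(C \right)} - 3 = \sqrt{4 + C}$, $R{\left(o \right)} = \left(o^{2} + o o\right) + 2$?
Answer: $-42 + \sqrt{2} \approx -40.586$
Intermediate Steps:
$R{\left(o \right)} = 2 + 2 o^{2}$ ($R{\left(o \right)} = \left(o^{2} + o^{2}\right) + 2 = 2 o^{2} + 2 = 2 + 2 o^{2}$)
$B{\left(C \right)} = 3 + \sqrt{4 + C}$
$B{\left(\frac{R{\left(-1 \right)}}{-2} \right)} - 45 = \left(3 + \sqrt{4 + \frac{2 + 2 \left(-1\right)^{2}}{-2}}\right) - 45 = \left(3 + \sqrt{4 + \left(2 + 2 \cdot 1\right) \left(- \frac{1}{2}\right)}\right) - 45 = \left(3 + \sqrt{4 + \left(2 + 2\right) \left(- \frac{1}{2}\right)}\right) - 45 = \left(3 + \sqrt{4 + 4 \left(- \frac{1}{2}\right)}\right) - 45 = \left(3 + \sqrt{4 - 2}\right) - 45 = \left(3 + \sqrt{2}\right) - 45 = -42 + \sqrt{2}$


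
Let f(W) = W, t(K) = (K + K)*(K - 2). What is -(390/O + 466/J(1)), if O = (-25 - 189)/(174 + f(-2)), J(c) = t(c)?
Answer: 58471/107 ≈ 546.46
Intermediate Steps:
t(K) = 2*K*(-2 + K) (t(K) = (2*K)*(-2 + K) = 2*K*(-2 + K))
J(c) = 2*c*(-2 + c)
O = -107/86 (O = (-25 - 189)/(174 - 2) = -214/172 = -214*1/172 = -107/86 ≈ -1.2442)
-(390/O + 466/J(1)) = -(390/(-107/86) + 466/((2*1*(-2 + 1)))) = -(390*(-86/107) + 466/((2*1*(-1)))) = -(-33540/107 + 466/(-2)) = -(-33540/107 + 466*(-½)) = -(-33540/107 - 233) = -1*(-58471/107) = 58471/107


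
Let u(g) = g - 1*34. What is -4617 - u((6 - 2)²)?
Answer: -4599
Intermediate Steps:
u(g) = -34 + g (u(g) = g - 34 = -34 + g)
-4617 - u((6 - 2)²) = -4617 - (-34 + (6 - 2)²) = -4617 - (-34 + 4²) = -4617 - (-34 + 16) = -4617 - 1*(-18) = -4617 + 18 = -4599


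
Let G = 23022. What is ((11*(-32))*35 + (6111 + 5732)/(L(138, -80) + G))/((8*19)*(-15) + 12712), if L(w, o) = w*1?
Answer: -285319357/241605120 ≈ -1.1809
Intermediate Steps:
L(w, o) = w
((11*(-32))*35 + (6111 + 5732)/(L(138, -80) + G))/((8*19)*(-15) + 12712) = ((11*(-32))*35 + (6111 + 5732)/(138 + 23022))/((8*19)*(-15) + 12712) = (-352*35 + 11843/23160)/(152*(-15) + 12712) = (-12320 + 11843*(1/23160))/(-2280 + 12712) = (-12320 + 11843/23160)/10432 = -285319357/23160*1/10432 = -285319357/241605120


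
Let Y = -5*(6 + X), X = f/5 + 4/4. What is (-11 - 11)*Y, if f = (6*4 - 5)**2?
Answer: 8712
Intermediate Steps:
f = 361 (f = (24 - 5)**2 = 19**2 = 361)
X = 366/5 (X = 361/5 + 4/4 = 361*(1/5) + 4*(1/4) = 361/5 + 1 = 366/5 ≈ 73.200)
Y = -396 (Y = -5*(6 + 366/5) = -5*396/5 = -396)
(-11 - 11)*Y = (-11 - 11)*(-396) = -22*(-396) = 8712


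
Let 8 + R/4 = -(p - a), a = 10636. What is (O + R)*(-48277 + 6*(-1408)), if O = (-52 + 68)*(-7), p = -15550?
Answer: -5933435000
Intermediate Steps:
O = -112 (O = 16*(-7) = -112)
R = 104712 (R = -32 + 4*(-(-15550 - 1*10636)) = -32 + 4*(-(-15550 - 10636)) = -32 + 4*(-1*(-26186)) = -32 + 4*26186 = -32 + 104744 = 104712)
(O + R)*(-48277 + 6*(-1408)) = (-112 + 104712)*(-48277 + 6*(-1408)) = 104600*(-48277 - 8448) = 104600*(-56725) = -5933435000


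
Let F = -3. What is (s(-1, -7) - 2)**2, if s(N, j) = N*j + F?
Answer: 4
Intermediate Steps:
s(N, j) = -3 + N*j (s(N, j) = N*j - 3 = -3 + N*j)
(s(-1, -7) - 2)**2 = ((-3 - 1*(-7)) - 2)**2 = ((-3 + 7) - 2)**2 = (4 - 2)**2 = 2**2 = 4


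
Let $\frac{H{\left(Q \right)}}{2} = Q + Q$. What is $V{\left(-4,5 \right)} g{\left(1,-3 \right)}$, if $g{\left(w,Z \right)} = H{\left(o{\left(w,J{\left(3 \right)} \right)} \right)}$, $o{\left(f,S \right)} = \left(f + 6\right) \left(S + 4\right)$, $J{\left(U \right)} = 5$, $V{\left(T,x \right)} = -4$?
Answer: $-1008$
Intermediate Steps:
$o{\left(f,S \right)} = \left(4 + S\right) \left(6 + f\right)$ ($o{\left(f,S \right)} = \left(6 + f\right) \left(4 + S\right) = \left(4 + S\right) \left(6 + f\right)$)
$H{\left(Q \right)} = 4 Q$ ($H{\left(Q \right)} = 2 \left(Q + Q\right) = 2 \cdot 2 Q = 4 Q$)
$g{\left(w,Z \right)} = 216 + 36 w$ ($g{\left(w,Z \right)} = 4 \left(24 + 4 w + 6 \cdot 5 + 5 w\right) = 4 \left(24 + 4 w + 30 + 5 w\right) = 4 \left(54 + 9 w\right) = 216 + 36 w$)
$V{\left(-4,5 \right)} g{\left(1,-3 \right)} = - 4 \left(216 + 36 \cdot 1\right) = - 4 \left(216 + 36\right) = \left(-4\right) 252 = -1008$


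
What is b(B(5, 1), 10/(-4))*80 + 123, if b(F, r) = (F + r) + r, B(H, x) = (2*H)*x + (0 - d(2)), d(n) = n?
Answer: 363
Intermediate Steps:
B(H, x) = -2 + 2*H*x (B(H, x) = (2*H)*x + (0 - 1*2) = 2*H*x + (0 - 2) = 2*H*x - 2 = -2 + 2*H*x)
b(F, r) = F + 2*r
b(B(5, 1), 10/(-4))*80 + 123 = ((-2 + 2*5*1) + 2*(10/(-4)))*80 + 123 = ((-2 + 10) + 2*(10*(-¼)))*80 + 123 = (8 + 2*(-5/2))*80 + 123 = (8 - 5)*80 + 123 = 3*80 + 123 = 240 + 123 = 363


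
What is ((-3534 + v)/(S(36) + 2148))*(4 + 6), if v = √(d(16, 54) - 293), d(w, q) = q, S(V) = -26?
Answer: -17670/1061 + 5*I*√239/1061 ≈ -16.654 + 0.072854*I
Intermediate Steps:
v = I*√239 (v = √(54 - 293) = √(-239) = I*√239 ≈ 15.46*I)
((-3534 + v)/(S(36) + 2148))*(4 + 6) = ((-3534 + I*√239)/(-26 + 2148))*(4 + 6) = ((-3534 + I*√239)/2122)*10 = ((-3534 + I*√239)*(1/2122))*10 = (-1767/1061 + I*√239/2122)*10 = -17670/1061 + 5*I*√239/1061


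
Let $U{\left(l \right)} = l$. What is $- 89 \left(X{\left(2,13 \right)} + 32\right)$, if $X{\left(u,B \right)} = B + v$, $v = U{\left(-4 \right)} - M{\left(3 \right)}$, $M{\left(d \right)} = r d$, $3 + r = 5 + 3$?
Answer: $-2314$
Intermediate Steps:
$r = 5$ ($r = -3 + \left(5 + 3\right) = -3 + 8 = 5$)
$M{\left(d \right)} = 5 d$
$v = -19$ ($v = -4 - 5 \cdot 3 = -4 - 15 = -19$)
$X{\left(u,B \right)} = -19 + B$ ($X{\left(u,B \right)} = B - 19 = -19 + B$)
$- 89 \left(X{\left(2,13 \right)} + 32\right) = - 89 \left(\left(-19 + 13\right) + 32\right) = - 89 \left(-6 + 32\right) = \left(-89\right) 26 = -2314$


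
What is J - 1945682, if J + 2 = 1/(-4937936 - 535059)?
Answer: -10648718803581/5472995 ≈ -1.9457e+6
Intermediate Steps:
J = -10945991/5472995 (J = -2 + 1/(-4937936 - 535059) = -2 + 1/(-5472995) = -2 - 1/5472995 = -10945991/5472995 ≈ -2.0000)
J - 1945682 = -10945991/5472995 - 1945682 = -10648718803581/5472995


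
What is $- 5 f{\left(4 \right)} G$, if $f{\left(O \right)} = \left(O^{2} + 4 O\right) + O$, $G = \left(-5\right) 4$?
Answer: $3600$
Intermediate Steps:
$G = -20$
$f{\left(O \right)} = O^{2} + 5 O$
$- 5 f{\left(4 \right)} G = - 5 \cdot 4 \left(5 + 4\right) \left(-20\right) = - 5 \cdot 4 \cdot 9 \left(-20\right) = \left(-5\right) 36 \left(-20\right) = \left(-180\right) \left(-20\right) = 3600$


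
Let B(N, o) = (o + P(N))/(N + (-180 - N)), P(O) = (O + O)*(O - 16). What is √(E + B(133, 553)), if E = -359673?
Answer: I*√12954563/6 ≈ 599.87*I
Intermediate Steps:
P(O) = 2*O*(-16 + O) (P(O) = (2*O)*(-16 + O) = 2*O*(-16 + O))
B(N, o) = -o/180 - N*(-16 + N)/90 (B(N, o) = (o + 2*N*(-16 + N))/(N + (-180 - N)) = (o + 2*N*(-16 + N))/(-180) = (o + 2*N*(-16 + N))*(-1/180) = -o/180 - N*(-16 + N)/90)
√(E + B(133, 553)) = √(-359673 + (-1/180*553 - 1/90*133*(-16 + 133))) = √(-359673 + (-553/180 - 1/90*133*117)) = √(-359673 + (-553/180 - 1729/10)) = √(-359673 - 6335/36) = √(-12954563/36) = I*√12954563/6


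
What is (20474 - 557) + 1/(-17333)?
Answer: 345221360/17333 ≈ 19917.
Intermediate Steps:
(20474 - 557) + 1/(-17333) = 19917 - 1/17333 = 345221360/17333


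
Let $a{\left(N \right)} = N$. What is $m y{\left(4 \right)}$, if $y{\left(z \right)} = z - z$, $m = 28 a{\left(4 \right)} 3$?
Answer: $0$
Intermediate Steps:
$m = 336$ ($m = 28 \cdot 4 \cdot 3 = 28 \cdot 12 = 336$)
$y{\left(z \right)} = 0$
$m y{\left(4 \right)} = 336 \cdot 0 = 0$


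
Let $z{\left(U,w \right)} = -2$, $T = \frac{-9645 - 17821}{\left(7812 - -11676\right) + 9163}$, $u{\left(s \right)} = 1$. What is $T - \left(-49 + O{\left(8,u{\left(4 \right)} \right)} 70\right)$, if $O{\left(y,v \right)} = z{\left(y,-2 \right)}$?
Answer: $\frac{5387573}{28651} \approx 188.04$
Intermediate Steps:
$T = - \frac{27466}{28651}$ ($T = - \frac{27466}{\left(7812 + 11676\right) + 9163} = - \frac{27466}{19488 + 9163} = - \frac{27466}{28651} \approx -0.95864$)
$O{\left(y,v \right)} = -2$
$T - \left(-49 + O{\left(8,u{\left(4 \right)} \right)} 70\right) = - \frac{27466}{28651} - \left(-49 - 140\right) = - \frac{27466}{28651} - -189 = - \frac{27466}{28651} + 189 = \frac{5387573}{28651}$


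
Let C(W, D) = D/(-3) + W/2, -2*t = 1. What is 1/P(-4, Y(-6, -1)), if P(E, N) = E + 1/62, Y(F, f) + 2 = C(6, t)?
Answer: -62/247 ≈ -0.25101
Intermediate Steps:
t = -1/2 (t = -1/2*1 = -1/2 ≈ -0.50000)
C(W, D) = W/2 - D/3 (C(W, D) = D*(-1/3) + W*(1/2) = -D/3 + W/2 = W/2 - D/3)
Y(F, f) = 7/6 (Y(F, f) = -2 + ((1/2)*6 - 1/3*(-1/2)) = -2 + (3 + 1/6) = -2 + 19/6 = 7/6)
P(E, N) = 1/62 + E (P(E, N) = E + 1/62 = 1/62 + E)
1/P(-4, Y(-6, -1)) = 1/(1/62 - 4) = 1/(-247/62) = -62/247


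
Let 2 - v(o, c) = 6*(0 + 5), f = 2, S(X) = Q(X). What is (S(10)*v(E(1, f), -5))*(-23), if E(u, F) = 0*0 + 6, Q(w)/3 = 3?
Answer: 5796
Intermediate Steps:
Q(w) = 9 (Q(w) = 3*3 = 9)
S(X) = 9
E(u, F) = 6 (E(u, F) = 0 + 6 = 6)
v(o, c) = -28 (v(o, c) = 2 - 6*(0 + 5) = 2 - 6*5 = 2 - 1*30 = 2 - 30 = -28)
(S(10)*v(E(1, f), -5))*(-23) = (9*(-28))*(-23) = -252*(-23) = 5796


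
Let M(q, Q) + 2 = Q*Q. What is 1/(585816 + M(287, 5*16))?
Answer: 1/592214 ≈ 1.6886e-6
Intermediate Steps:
M(q, Q) = -2 + Q**2 (M(q, Q) = -2 + Q*Q = -2 + Q**2)
1/(585816 + M(287, 5*16)) = 1/(585816 + (-2 + (5*16)**2)) = 1/(585816 + (-2 + 80**2)) = 1/(585816 + (-2 + 6400)) = 1/(585816 + 6398) = 1/592214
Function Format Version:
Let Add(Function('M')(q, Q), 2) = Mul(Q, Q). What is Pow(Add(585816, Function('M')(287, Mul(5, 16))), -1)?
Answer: Rational(1, 592214) ≈ 1.6886e-6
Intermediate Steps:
Function('M')(q, Q) = Add(-2, Pow(Q, 2)) (Function('M')(q, Q) = Add(-2, Mul(Q, Q)) = Add(-2, Pow(Q, 2)))
Pow(Add(585816, Function('M')(287, Mul(5, 16))), -1) = Pow(Add(585816, Add(-2, Pow(Mul(5, 16), 2))), -1) = Pow(Add(585816, Add(-2, Pow(80, 2))), -1) = Pow(Add(585816, Add(-2, 6400)), -1) = Pow(Add(585816, 6398), -1) = Pow(592214, -1) = Rational(1, 592214)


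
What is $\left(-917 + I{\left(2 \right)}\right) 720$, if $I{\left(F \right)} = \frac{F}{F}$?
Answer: $-659520$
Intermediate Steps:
$I{\left(F \right)} = 1$
$\left(-917 + I{\left(2 \right)}\right) 720 = \left(-917 + 1\right) 720 = \left(-916\right) 720 = -659520$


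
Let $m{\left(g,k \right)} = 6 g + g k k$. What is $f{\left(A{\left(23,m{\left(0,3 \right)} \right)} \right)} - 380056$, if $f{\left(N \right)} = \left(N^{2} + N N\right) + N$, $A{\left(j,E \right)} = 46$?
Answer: $-375778$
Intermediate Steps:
$m{\left(g,k \right)} = 6 g + g k^{2}$
$f{\left(N \right)} = N + 2 N^{2}$ ($f{\left(N \right)} = \left(N^{2} + N^{2}\right) + N = 2 N^{2} + N = N + 2 N^{2}$)
$f{\left(A{\left(23,m{\left(0,3 \right)} \right)} \right)} - 380056 = 46 \left(1 + 2 \cdot 46\right) - 380056 = 46 \left(1 + 92\right) - 380056 = 46 \cdot 93 - 380056 = 4278 - 380056 = -375778$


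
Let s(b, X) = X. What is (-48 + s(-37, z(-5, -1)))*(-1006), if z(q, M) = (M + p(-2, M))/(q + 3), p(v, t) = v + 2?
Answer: 47785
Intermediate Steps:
p(v, t) = 2 + v
z(q, M) = M/(3 + q) (z(q, M) = (M + (2 - 2))/(q + 3) = (M + 0)/(3 + q) = M/(3 + q))
(-48 + s(-37, z(-5, -1)))*(-1006) = (-48 - 1/(3 - 5))*(-1006) = (-48 - 1/(-2))*(-1006) = (-48 - 1*(-1/2))*(-1006) = (-48 + 1/2)*(-1006) = -95/2*(-1006) = 47785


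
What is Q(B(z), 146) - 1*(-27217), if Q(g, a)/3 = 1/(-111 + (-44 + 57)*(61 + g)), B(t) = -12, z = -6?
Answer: 14316145/526 ≈ 27217.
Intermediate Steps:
Q(g, a) = 3/(682 + 13*g) (Q(g, a) = 3/(-111 + (-44 + 57)*(61 + g)) = 3/(-111 + 13*(61 + g)) = 3/(-111 + (793 + 13*g)) = 3/(682 + 13*g))
Q(B(z), 146) - 1*(-27217) = 3/(682 + 13*(-12)) - 1*(-27217) = 3/(682 - 156) + 27217 = 3/526 + 27217 = 14316145/526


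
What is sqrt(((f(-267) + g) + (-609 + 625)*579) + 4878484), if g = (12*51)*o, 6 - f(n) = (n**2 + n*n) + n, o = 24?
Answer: sqrt(4760131) ≈ 2181.8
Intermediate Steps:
f(n) = 6 - n - 2*n**2 (f(n) = 6 - ((n**2 + n*n) + n) = 6 - ((n**2 + n**2) + n) = 6 - (2*n**2 + n) = 6 - (n + 2*n**2) = 6 + (-n - 2*n**2) = 6 - n - 2*n**2)
g = 14688 (g = (12*51)*24 = 612*24 = 14688)
sqrt(((f(-267) + g) + (-609 + 625)*579) + 4878484) = sqrt((((6 - 1*(-267) - 2*(-267)**2) + 14688) + (-609 + 625)*579) + 4878484) = sqrt((((6 + 267 - 2*71289) + 14688) + 16*579) + 4878484) = sqrt((((6 + 267 - 142578) + 14688) + 9264) + 4878484) = sqrt(((-142305 + 14688) + 9264) + 4878484) = sqrt((-127617 + 9264) + 4878484) = sqrt(-118353 + 4878484) = sqrt(4760131)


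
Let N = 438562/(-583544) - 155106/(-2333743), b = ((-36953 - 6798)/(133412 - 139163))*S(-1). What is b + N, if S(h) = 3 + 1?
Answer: 116481091159871183/3915975880789596 ≈ 29.745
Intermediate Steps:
S(h) = 4
b = 175004/5751 (b = ((-36953 - 6798)/(133412 - 139163))*4 = -43751/(-5751)*4 = -43751*(-1/5751)*4 = (43751/5751)*4 = 175004/5751 ≈ 30.430)
N = -466489910951/680920862596 (N = 438562*(-1/583544) - 155106*(-1/2333743) = -219281/291772 + 155106/2333743 = -466489910951/680920862596 ≈ -0.68509)
b + N = 175004/5751 - 466489910951/680920862596 = 116481091159871183/3915975880789596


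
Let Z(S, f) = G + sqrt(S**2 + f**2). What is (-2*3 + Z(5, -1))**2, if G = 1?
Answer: (5 - sqrt(26))**2 ≈ 0.0098049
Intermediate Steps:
Z(S, f) = 1 + sqrt(S**2 + f**2)
(-2*3 + Z(5, -1))**2 = (-2*3 + (1 + sqrt(5**2 + (-1)**2)))**2 = (-6 + (1 + sqrt(25 + 1)))**2 = (-6 + (1 + sqrt(26)))**2 = (-5 + sqrt(26))**2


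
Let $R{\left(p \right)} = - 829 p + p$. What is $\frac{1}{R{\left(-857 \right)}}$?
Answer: $\frac{1}{709596} \approx 1.4093 \cdot 10^{-6}$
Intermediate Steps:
$R{\left(p \right)} = - 828 p$
$\frac{1}{R{\left(-857 \right)}} = \frac{1}{\left(-828\right) \left(-857\right)} = \frac{1}{709596}$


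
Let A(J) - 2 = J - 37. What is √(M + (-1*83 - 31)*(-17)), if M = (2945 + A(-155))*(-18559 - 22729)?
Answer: I*√113746502 ≈ 10665.0*I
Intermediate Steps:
A(J) = -35 + J (A(J) = 2 + (J - 37) = 2 + (-37 + J) = -35 + J)
M = -113748440 (M = (2945 + (-35 - 155))*(-18559 - 22729) = (2945 - 190)*(-41288) = 2755*(-41288) = -113748440)
√(M + (-1*83 - 31)*(-17)) = √(-113748440 + (-1*83 - 31)*(-17)) = √(-113748440 + (-83 - 31)*(-17)) = √(-113748440 - 114*(-17)) = √(-113748440 + 1938) = √(-113746502) = I*√113746502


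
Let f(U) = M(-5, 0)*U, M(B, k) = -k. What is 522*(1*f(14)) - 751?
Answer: -751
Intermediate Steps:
f(U) = 0 (f(U) = (-1*0)*U = 0*U = 0)
522*(1*f(14)) - 751 = 522*(1*0) - 751 = 522*0 - 751 = 0 - 751 = -751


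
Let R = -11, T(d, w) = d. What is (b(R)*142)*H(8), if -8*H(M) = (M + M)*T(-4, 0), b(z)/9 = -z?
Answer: 112464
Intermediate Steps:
b(z) = -9*z (b(z) = 9*(-z) = -9*z)
H(M) = M (H(M) = -(M + M)*(-4)/8 = -2*M*(-4)/8 = -(-1)*M = M)
(b(R)*142)*H(8) = (-9*(-11)*142)*8 = (99*142)*8 = 14058*8 = 112464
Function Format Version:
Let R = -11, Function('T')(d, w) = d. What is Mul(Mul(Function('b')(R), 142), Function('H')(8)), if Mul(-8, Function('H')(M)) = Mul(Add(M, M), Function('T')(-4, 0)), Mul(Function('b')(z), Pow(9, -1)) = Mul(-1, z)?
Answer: 112464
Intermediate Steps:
Function('b')(z) = Mul(-9, z) (Function('b')(z) = Mul(9, Mul(-1, z)) = Mul(-9, z))
Function('H')(M) = M (Function('H')(M) = Mul(Rational(-1, 8), Mul(Add(M, M), -4)) = Mul(Rational(-1, 8), Mul(Mul(2, M), -4)) = Mul(Rational(-1, 8), Mul(-8, M)) = M)
Mul(Mul(Function('b')(R), 142), Function('H')(8)) = Mul(Mul(Mul(-9, -11), 142), 8) = Mul(Mul(99, 142), 8) = Mul(14058, 8) = 112464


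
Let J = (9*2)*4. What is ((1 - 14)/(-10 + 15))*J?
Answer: -936/5 ≈ -187.20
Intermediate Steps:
J = 72 (J = 18*4 = 72)
((1 - 14)/(-10 + 15))*J = ((1 - 14)/(-10 + 15))*72 = -13/5*72 = -936/5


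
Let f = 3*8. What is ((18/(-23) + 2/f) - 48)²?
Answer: 180660481/76176 ≈ 2371.6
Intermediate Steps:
f = 24
((18/(-23) + 2/f) - 48)² = ((18/(-23) + 2/24) - 48)² = ((18*(-1/23) + 2*(1/24)) - 48)² = ((-18/23 + 1/12) - 48)² = (-193/276 - 48)² = (-13441/276)² = 180660481/76176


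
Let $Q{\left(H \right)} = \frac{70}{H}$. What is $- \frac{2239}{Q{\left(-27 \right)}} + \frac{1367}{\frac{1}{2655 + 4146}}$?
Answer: $\frac{650848143}{70} \approx 9.2978 \cdot 10^{6}$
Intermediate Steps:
$- \frac{2239}{Q{\left(-27 \right)}} + \frac{1367}{\frac{1}{2655 + 4146}} = - \frac{2239}{70 \frac{1}{-27}} + \frac{1367}{\frac{1}{2655 + 4146}} = - \frac{2239}{70 \left(- \frac{1}{27}\right)} + \frac{1367}{\frac{1}{6801}} = - \frac{2239}{- \frac{70}{27}} + 1367 \frac{1}{\frac{1}{6801}} = \left(-2239\right) \left(- \frac{27}{70}\right) + 1367 \cdot 6801 = \frac{60453}{70} + 9296967 = \frac{650848143}{70}$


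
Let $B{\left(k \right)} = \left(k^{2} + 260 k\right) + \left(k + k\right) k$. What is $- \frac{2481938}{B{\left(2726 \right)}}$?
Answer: $- \frac{1240969}{11500994} \approx -0.1079$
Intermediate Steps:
$B{\left(k \right)} = 3 k^{2} + 260 k$ ($B{\left(k \right)} = \left(k^{2} + 260 k\right) + 2 k k = \left(k^{2} + 260 k\right) + 2 k^{2} = 3 k^{2} + 260 k$)
$- \frac{2481938}{B{\left(2726 \right)}} = - \frac{2481938}{2726 \left(260 + 3 \cdot 2726\right)} = - \frac{2481938}{2726 \left(260 + 8178\right)} = - \frac{2481938}{2726 \cdot 8438} = - \frac{2481938}{23001988} = \left(-2481938\right) \frac{1}{23001988} = - \frac{1240969}{11500994}$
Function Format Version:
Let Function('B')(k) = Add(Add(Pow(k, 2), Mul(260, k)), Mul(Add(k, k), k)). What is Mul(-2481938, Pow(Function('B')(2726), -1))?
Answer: Rational(-1240969, 11500994) ≈ -0.10790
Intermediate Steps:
Function('B')(k) = Add(Mul(3, Pow(k, 2)), Mul(260, k)) (Function('B')(k) = Add(Add(Pow(k, 2), Mul(260, k)), Mul(Mul(2, k), k)) = Add(Add(Pow(k, 2), Mul(260, k)), Mul(2, Pow(k, 2))) = Add(Mul(3, Pow(k, 2)), Mul(260, k)))
Mul(-2481938, Pow(Function('B')(2726), -1)) = Mul(-2481938, Pow(Mul(2726, Add(260, Mul(3, 2726))), -1)) = Mul(-2481938, Pow(Mul(2726, Add(260, 8178)), -1)) = Mul(-2481938, Pow(Mul(2726, 8438), -1)) = Mul(-2481938, Pow(23001988, -1)) = Mul(-2481938, Rational(1, 23001988)) = Rational(-1240969, 11500994)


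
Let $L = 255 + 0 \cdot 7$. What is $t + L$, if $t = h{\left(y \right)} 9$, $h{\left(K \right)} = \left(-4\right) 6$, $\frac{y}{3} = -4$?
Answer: $39$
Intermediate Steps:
$y = -12$ ($y = 3 \left(-4\right) = -12$)
$h{\left(K \right)} = -24$
$t = -216$ ($t = \left(-24\right) 9 = -216$)
$L = 255$ ($L = 255 + 0 = 255$)
$t + L = -216 + 255 = 39$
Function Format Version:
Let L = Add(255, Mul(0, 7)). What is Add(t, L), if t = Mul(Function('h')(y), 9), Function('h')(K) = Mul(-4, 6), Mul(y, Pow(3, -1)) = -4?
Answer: 39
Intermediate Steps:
y = -12 (y = Mul(3, -4) = -12)
Function('h')(K) = -24
t = -216 (t = Mul(-24, 9) = -216)
L = 255 (L = Add(255, 0) = 255)
Add(t, L) = Add(-216, 255) = 39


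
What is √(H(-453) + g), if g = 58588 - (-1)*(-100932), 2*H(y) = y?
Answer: I*√170282/2 ≈ 206.33*I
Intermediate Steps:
H(y) = y/2
g = -42344 (g = 58588 - 1*100932 = 58588 - 100932 = -42344)
√(H(-453) + g) = √((½)*(-453) - 42344) = √(-453/2 - 42344) = √(-85141/2) = I*√170282/2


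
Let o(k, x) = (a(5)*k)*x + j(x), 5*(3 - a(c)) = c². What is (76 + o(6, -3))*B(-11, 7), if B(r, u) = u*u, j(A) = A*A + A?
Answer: 5782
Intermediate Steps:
a(c) = 3 - c²/5
j(A) = A + A² (j(A) = A² + A = A + A²)
B(r, u) = u²
o(k, x) = x*(1 + x) - 2*k*x (o(k, x) = ((3 - ⅕*5²)*k)*x + x*(1 + x) = ((3 - ⅕*25)*k)*x + x*(1 + x) = ((3 - 5)*k)*x + x*(1 + x) = (-2*k)*x + x*(1 + x) = -2*k*x + x*(1 + x) = x*(1 + x) - 2*k*x)
(76 + o(6, -3))*B(-11, 7) = (76 - 3*(1 - 3 - 2*6))*7² = (76 - 3*(1 - 3 - 12))*49 = (76 - 3*(-14))*49 = (76 + 42)*49 = 118*49 = 5782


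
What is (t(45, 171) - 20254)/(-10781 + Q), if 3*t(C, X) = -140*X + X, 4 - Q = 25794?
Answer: 28177/36571 ≈ 0.77047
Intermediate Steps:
Q = -25790 (Q = 4 - 1*25794 = 4 - 25794 = -25790)
t(C, X) = -139*X/3 (t(C, X) = (-140*X + X)/3 = (-139*X)/3 = -139*X/3)
(t(45, 171) - 20254)/(-10781 + Q) = (-139/3*171 - 20254)/(-10781 - 25790) = (-7923 - 20254)/(-36571) = -28177*(-1/36571) = 28177/36571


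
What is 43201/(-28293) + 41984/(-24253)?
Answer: -2235607165/686190129 ≈ -3.2580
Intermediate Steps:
43201/(-28293) + 41984/(-24253) = 43201*(-1/28293) + 41984*(-1/24253) = -43201/28293 - 41984/24253 = -2235607165/686190129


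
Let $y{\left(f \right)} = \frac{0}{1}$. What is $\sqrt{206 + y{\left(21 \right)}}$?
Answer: $\sqrt{206} \approx 14.353$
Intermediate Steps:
$y{\left(f \right)} = 0$ ($y{\left(f \right)} = 0 \cdot 1 = 0$)
$\sqrt{206 + y{\left(21 \right)}} = \sqrt{206 + 0} = \sqrt{206}$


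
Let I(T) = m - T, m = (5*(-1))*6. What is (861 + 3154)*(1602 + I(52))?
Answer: 6102800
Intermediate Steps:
m = -30 (m = -5*6 = -30)
I(T) = -30 - T
(861 + 3154)*(1602 + I(52)) = (861 + 3154)*(1602 + (-30 - 1*52)) = 4015*(1602 + (-30 - 52)) = 4015*(1602 - 82) = 4015*1520 = 6102800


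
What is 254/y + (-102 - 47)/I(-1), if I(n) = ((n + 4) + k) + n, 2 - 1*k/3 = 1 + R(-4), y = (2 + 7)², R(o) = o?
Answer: -7751/1377 ≈ -5.6289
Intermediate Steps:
y = 81 (y = 9² = 81)
k = 15 (k = 6 - 3*(1 - 4) = 6 - 3*(-3) = 6 + 9 = 15)
I(n) = 19 + 2*n (I(n) = ((n + 4) + 15) + n = ((4 + n) + 15) + n = (19 + n) + n = 19 + 2*n)
254/y + (-102 - 47)/I(-1) = 254/81 + (-102 - 47)/(19 + 2*(-1)) = 254*(1/81) - 149/(19 - 2) = 254/81 - 149/17 = -7751/1377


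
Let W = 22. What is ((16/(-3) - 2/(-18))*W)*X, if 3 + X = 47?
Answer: -45496/9 ≈ -5055.1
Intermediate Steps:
X = 44 (X = -3 + 47 = 44)
((16/(-3) - 2/(-18))*W)*X = ((16/(-3) - 2/(-18))*22)*44 = ((16*(-⅓) - 2*(-1/18))*22)*44 = ((-16/3 + ⅑)*22)*44 = -47/9*22*44 = -1034/9*44 = -45496/9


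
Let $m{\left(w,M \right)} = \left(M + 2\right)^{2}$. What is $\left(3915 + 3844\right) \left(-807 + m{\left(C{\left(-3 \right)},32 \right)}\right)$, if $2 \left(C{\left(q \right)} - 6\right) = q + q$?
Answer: $2707891$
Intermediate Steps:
$C{\left(q \right)} = 6 + q$ ($C{\left(q \right)} = 6 + \frac{q + q}{2} = 6 + \frac{2 q}{2} = 6 + q$)
$m{\left(w,M \right)} = \left(2 + M\right)^{2}$
$\left(3915 + 3844\right) \left(-807 + m{\left(C{\left(-3 \right)},32 \right)}\right) = \left(3915 + 3844\right) \left(-807 + \left(2 + 32\right)^{2}\right) = 7759 \left(-807 + 34^{2}\right) = 7759 \left(-807 + 1156\right) = 7759 \cdot 349 = 2707891$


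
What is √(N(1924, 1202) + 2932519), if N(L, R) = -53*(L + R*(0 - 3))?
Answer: √3021665 ≈ 1738.3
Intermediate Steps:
N(L, R) = -53*L + 159*R (N(L, R) = -53*(L + R*(-3)) = -53*(L - 3*R) = -53*L + 159*R)
√(N(1924, 1202) + 2932519) = √((-53*1924 + 159*1202) + 2932519) = √((-101972 + 191118) + 2932519) = √(89146 + 2932519) = √3021665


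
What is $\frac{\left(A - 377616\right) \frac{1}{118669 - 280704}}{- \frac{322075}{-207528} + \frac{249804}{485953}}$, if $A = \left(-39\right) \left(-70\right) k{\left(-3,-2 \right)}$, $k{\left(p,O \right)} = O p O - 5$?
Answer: $\frac{42762536244224784}{33760743604188545} \approx 1.2666$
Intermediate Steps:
$k{\left(p,O \right)} = -5 + p O^{2}$ ($k{\left(p,O \right)} = p O^{2} - 5 = -5 + p O^{2}$)
$A = -46410$ ($A = \left(-39\right) \left(-70\right) \left(-5 - 3 \left(-2\right)^{2}\right) = 2730 \left(-5 - 12\right) = 2730 \left(-17\right) = -46410$)
$\frac{\left(A - 377616\right) \frac{1}{118669 - 280704}}{- \frac{322075}{-207528} + \frac{249804}{485953}} = \frac{\left(-46410 - 377616\right) \frac{1}{118669 - 280704}}{- \frac{322075}{-207528} + \frac{249804}{485953}} = \frac{\left(-424026\right) \frac{1}{-162035}}{\left(-322075\right) \left(- \frac{1}{207528}\right) + 249804 \cdot \frac{1}{485953}} = \frac{\left(-424026\right) \left(- \frac{1}{162035}\right)}{\frac{322075}{207528} + \frac{249804}{485953}} = \frac{424026}{162035 \cdot \frac{208354636987}{100848854184}} = \frac{424026}{162035} \cdot \frac{100848854184}{208354636987} = \frac{42762536244224784}{33760743604188545}$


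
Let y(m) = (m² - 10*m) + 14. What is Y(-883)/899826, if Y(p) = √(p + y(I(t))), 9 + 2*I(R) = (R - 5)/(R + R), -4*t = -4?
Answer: I*√3135/1799652 ≈ 3.1112e-5*I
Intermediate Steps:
t = 1 (t = -¼*(-4) = 1)
I(R) = -9/2 + (-5 + R)/(4*R) (I(R) = -9/2 + ((R - 5)/(R + R))/2 = -9/2 + ((-5 + R)/((2*R)))/2 = -9/2 + ((-5 + R)*(1/(2*R)))/2 = -9/2 + ((-5 + R)/(2*R))/2 = -9/2 + (-5 + R)/(4*R))
y(m) = 14 + m² - 10*m
Y(p) = √(397/4 + p) (Y(p) = √(p + (14 + ((¼)*(-5 - 17*1)/1)² - 5*(-5 - 17*1)/(2*1))) = √(p + (14 + ((¼)*1*(-5 - 17))² - 5*(-5 - 17)/2)) = √(p + (14 + ((¼)*1*(-22))² - 5*(-22)/2)) = √(p + (14 + (-11/2)² - 10*(-11/2))) = √(p + (14 + 121/4 + 55)) = √(p + 397/4) = √(397/4 + p))
Y(-883)/899826 = (√(397 + 4*(-883))/2)/899826 = (√(397 - 3532)/2)*(1/899826) = (√(-3135)/2)*(1/899826) = ((I*√3135)/2)*(1/899826) = (I*√3135/2)*(1/899826) = I*√3135/1799652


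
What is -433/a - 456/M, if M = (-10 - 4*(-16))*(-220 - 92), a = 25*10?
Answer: -74804/43875 ≈ -1.7049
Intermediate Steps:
a = 250
M = -16848 (M = (-10 + 64)*(-312) = 54*(-312) = -16848)
-433/a - 456/M = -433/250 - 456/(-16848) = -433*1/250 - 456*(-1/16848) = -433/250 + 19/702 = -74804/43875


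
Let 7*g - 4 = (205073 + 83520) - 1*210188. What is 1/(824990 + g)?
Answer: 7/5853339 ≈ 1.1959e-6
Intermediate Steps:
g = 78409/7 (g = 4/7 + ((205073 + 83520) - 1*210188)/7 = 4/7 + (288593 - 210188)/7 = 4/7 + (⅐)*78405 = 4/7 + 78405/7 = 78409/7 ≈ 11201.)
1/(824990 + g) = 1/(824990 + 78409/7) = 1/(5853339/7) = 7/5853339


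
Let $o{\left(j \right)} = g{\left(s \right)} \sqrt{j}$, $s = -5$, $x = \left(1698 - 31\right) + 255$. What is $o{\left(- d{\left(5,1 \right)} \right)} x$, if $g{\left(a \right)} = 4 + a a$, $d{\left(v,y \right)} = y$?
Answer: $55738 i \approx 55738.0 i$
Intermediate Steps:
$x = 1922$ ($x = 1667 + 255 = 1922$)
$g{\left(a \right)} = 4 + a^{2}$
$o{\left(j \right)} = 29 \sqrt{j}$ ($o{\left(j \right)} = \left(4 + \left(-5\right)^{2}\right) \sqrt{j} = \left(4 + 25\right) \sqrt{j} = 29 \sqrt{j}$)
$o{\left(- d{\left(5,1 \right)} \right)} x = 29 \sqrt{\left(-1\right) 1} \cdot 1922 = 29 \sqrt{-1} \cdot 1922 = 29 i 1922 = 55738 i$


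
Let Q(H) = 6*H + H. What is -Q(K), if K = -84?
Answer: 588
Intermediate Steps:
Q(H) = 7*H
-Q(K) = -7*(-84) = -1*(-588) = 588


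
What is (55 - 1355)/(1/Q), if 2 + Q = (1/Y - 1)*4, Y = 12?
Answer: 22100/3 ≈ 7366.7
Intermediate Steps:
Q = -17/3 (Q = -2 + (1/12 - 1)*4 = -2 - 11/12*4 = -2 - 11/3 = -17/3 ≈ -5.6667)
(55 - 1355)/(1/Q) = (55 - 1355)/(1/(-17/3)) = -1300/(-3/17) = -17/3*(-1300) = 22100/3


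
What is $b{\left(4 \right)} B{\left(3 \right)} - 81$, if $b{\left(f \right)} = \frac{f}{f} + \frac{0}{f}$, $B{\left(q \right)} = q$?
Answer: $-78$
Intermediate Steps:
$b{\left(f \right)} = 1$ ($b{\left(f \right)} = 1 + 0 = 1$)
$b{\left(4 \right)} B{\left(3 \right)} - 81 = 1 \cdot 3 - 81 = 3 - 81 = -78$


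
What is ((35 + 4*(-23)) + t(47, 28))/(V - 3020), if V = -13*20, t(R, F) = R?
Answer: 1/328 ≈ 0.0030488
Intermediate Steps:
V = -260
((35 + 4*(-23)) + t(47, 28))/(V - 3020) = ((35 + 4*(-23)) + 47)/(-260 - 3020) = ((35 - 92) + 47)/(-3280) = (-57 + 47)*(-1/3280) = -10*(-1/3280) = 1/328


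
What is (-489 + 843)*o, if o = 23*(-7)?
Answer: -56994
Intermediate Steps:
o = -161
(-489 + 843)*o = (-489 + 843)*(-161) = 354*(-161) = -56994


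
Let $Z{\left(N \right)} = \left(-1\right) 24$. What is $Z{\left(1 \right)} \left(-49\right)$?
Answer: $1176$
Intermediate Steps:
$Z{\left(N \right)} = -24$
$Z{\left(1 \right)} \left(-49\right) = \left(-24\right) \left(-49\right) = 1176$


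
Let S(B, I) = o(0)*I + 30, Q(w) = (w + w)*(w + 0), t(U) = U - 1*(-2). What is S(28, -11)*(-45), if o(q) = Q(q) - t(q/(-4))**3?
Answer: -5310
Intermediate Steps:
t(U) = 2 + U (t(U) = U + 2 = 2 + U)
Q(w) = 2*w**2 (Q(w) = (2*w)*w = 2*w**2)
o(q) = -(2 - q/4)**3 + 2*q**2 (o(q) = 2*q**2 - (2 + q/(-4))**3 = 2*q**2 - (2 + q*(-1/4))**3 = 2*q**2 - (2 - q/4)**3 = -(2 - q/4)**3 + 2*q**2)
S(B, I) = 30 - 8*I (S(B, I) = (2*0**2 + (-8 + 0)**3/64)*I + 30 = (2*0 + (1/64)*(-8)**3)*I + 30 = (0 + (1/64)*(-512))*I + 30 = (0 - 8)*I + 30 = -8*I + 30 = 30 - 8*I)
S(28, -11)*(-45) = (30 - 8*(-11))*(-45) = (30 + 88)*(-45) = 118*(-45) = -5310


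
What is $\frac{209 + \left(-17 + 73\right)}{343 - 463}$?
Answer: $- \frac{53}{24} \approx -2.2083$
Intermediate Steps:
$\frac{209 + \left(-17 + 73\right)}{343 - 463} = \frac{209 + 56}{-120} = 265 \left(- \frac{1}{120}\right) = - \frac{53}{24}$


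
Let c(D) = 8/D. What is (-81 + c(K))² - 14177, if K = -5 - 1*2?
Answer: -364048/49 ≈ -7429.5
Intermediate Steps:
K = -7 (K = -5 - 2 = -7)
(-81 + c(K))² - 14177 = (-81 + 8/(-7))² - 14177 = (-81 + 8*(-⅐))² - 14177 = (-81 - 8/7)² - 14177 = (-575/7)² - 14177 = 330625/49 - 14177 = -364048/49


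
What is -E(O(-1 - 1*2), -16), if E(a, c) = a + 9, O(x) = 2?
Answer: -11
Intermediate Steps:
E(a, c) = 9 + a
-E(O(-1 - 1*2), -16) = -(9 + 2) = -1*11 = -11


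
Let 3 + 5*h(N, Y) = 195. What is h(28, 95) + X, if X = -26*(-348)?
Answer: 45432/5 ≈ 9086.4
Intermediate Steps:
h(N, Y) = 192/5 (h(N, Y) = -⅗ + (⅕)*195 = -⅗ + 39 = 192/5)
X = 9048
h(28, 95) + X = 192/5 + 9048 = 45432/5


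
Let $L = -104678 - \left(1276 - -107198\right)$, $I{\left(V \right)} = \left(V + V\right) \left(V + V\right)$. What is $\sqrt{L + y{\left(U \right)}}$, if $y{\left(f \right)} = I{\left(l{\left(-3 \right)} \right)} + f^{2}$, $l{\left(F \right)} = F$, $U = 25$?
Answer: $i \sqrt{212491} \approx 460.97 i$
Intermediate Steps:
$I{\left(V \right)} = 4 V^{2}$ ($I{\left(V \right)} = 2 V 2 V = 4 V^{2}$)
$y{\left(f \right)} = 36 + f^{2}$ ($y{\left(f \right)} = 4 \left(-3\right)^{2} + f^{2} = 4 \cdot 9 + f^{2} = 36 + f^{2}$)
$L = -213152$ ($L = -104678 - \left(1276 + 107198\right) = -104678 - 108474 = -213152$)
$\sqrt{L + y{\left(U \right)}} = \sqrt{-213152 + \left(36 + 25^{2}\right)} = \sqrt{-213152 + \left(36 + 625\right)} = \sqrt{-213152 + 661} = \sqrt{-212491} = i \sqrt{212491}$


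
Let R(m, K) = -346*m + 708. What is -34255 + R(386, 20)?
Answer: -167103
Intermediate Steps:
R(m, K) = 708 - 346*m
-34255 + R(386, 20) = -34255 + (708 - 346*386) = -34255 + (708 - 133556) = -34255 - 132848 = -167103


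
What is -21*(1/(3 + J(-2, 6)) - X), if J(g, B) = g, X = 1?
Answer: 0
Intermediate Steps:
-21*(1/(3 + J(-2, 6)) - X) = -21*(1/(3 - 2) - 1*1) = -21*(1/1 - 1) = -21*(1 - 1) = -21*0 = 0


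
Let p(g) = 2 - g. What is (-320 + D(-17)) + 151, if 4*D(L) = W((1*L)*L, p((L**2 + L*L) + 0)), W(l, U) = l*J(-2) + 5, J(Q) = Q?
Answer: -1249/4 ≈ -312.25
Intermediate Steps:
W(l, U) = 5 - 2*l (W(l, U) = l*(-2) + 5 = -2*l + 5 = 5 - 2*l)
D(L) = 5/4 - L**2/2 (D(L) = (5 - 2*1*L*L)/4 = (5 - 2*L*L)/4 = (5 - 2*L**2)/4 = 5/4 - L**2/2)
(-320 + D(-17)) + 151 = (-320 + (5/4 - 1/2*(-17)**2)) + 151 = (-320 + (5/4 - 1/2*289)) + 151 = (-320 + (5/4 - 289/2)) + 151 = (-320 - 573/4) + 151 = -1853/4 + 151 = -1249/4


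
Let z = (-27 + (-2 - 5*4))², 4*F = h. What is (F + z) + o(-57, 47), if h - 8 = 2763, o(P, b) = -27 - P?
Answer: 12495/4 ≈ 3123.8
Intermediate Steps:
h = 2771 (h = 8 + 2763 = 2771)
F = 2771/4 (F = (¼)*2771 = 2771/4 ≈ 692.75)
z = 2401 (z = (-27 + (-2 - 20))² = (-27 - 22)² = (-49)² = 2401)
(F + z) + o(-57, 47) = (2771/4 + 2401) + (-27 - 1*(-57)) = 12375/4 + (-27 + 57) = 12375/4 + 30 = 12495/4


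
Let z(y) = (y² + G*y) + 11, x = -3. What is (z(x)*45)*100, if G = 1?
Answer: 76500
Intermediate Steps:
z(y) = 11 + y + y² (z(y) = (y² + 1*y) + 11 = (y² + y) + 11 = (y + y²) + 11 = 11 + y + y²)
(z(x)*45)*100 = ((11 - 3 + (-3)²)*45)*100 = ((11 - 3 + 9)*45)*100 = (17*45)*100 = 765*100 = 76500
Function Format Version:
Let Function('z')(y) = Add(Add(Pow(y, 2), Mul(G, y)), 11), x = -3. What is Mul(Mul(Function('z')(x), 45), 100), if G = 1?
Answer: 76500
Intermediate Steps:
Function('z')(y) = Add(11, y, Pow(y, 2)) (Function('z')(y) = Add(Add(Pow(y, 2), Mul(1, y)), 11) = Add(Add(Pow(y, 2), y), 11) = Add(Add(y, Pow(y, 2)), 11) = Add(11, y, Pow(y, 2)))
Mul(Mul(Function('z')(x), 45), 100) = Mul(Mul(Add(11, -3, Pow(-3, 2)), 45), 100) = Mul(Mul(Add(11, -3, 9), 45), 100) = Mul(Mul(17, 45), 100) = Mul(765, 100) = 76500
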